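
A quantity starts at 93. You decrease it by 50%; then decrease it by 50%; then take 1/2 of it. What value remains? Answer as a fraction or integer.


Start with 93.
Step 1: Decrease by 50%: 93 * 50/100 = 93/2
Step 2: Decrease by 50%: 93/2 * 50/100 = 93/4
Step 3: Take 1/2: 93/4 * 1/2 = 93/8
Final result = 93/8

93/8


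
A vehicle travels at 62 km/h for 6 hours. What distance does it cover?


Using distance = speed * time
Speed = 62 km/h
Time = 6 hours
Distance = 62 * 6
= 372 km

372


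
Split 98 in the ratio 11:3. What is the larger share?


Total parts = 11 + 3 = 14
Value per part = 98 / 14 = 7
First share = 11 * 7 = 77
Second share = 3 * 7 = 21
Larger share = 77

77


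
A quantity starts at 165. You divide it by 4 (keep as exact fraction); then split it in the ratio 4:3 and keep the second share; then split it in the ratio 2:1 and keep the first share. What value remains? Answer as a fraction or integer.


Start with 165.
Step 1: Divide by 4: 165 / 4 = 165/4
Step 2: Split 4:3, second share = 165/4 * 3/7 = 495/28
Step 3: Split 2:1, first share = 495/28 * 2/3 = 165/14
Final result = 165/14

165/14


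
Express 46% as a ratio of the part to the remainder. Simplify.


Part = 46%, Remainder = 54%
Ratio = 46:54
GCD(46, 54) = 2
Simplify: 23:27 = 23:27

23:27


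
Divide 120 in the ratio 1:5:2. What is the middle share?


Ratio = 1:5:2
Total parts = 1 + 5 + 2 = 8
Value per part = 120 / 8 = 15
First share = 1 * 15 = 15
Middle share = 5 * 15 = 75
Third share = 2 * 15 = 30

75


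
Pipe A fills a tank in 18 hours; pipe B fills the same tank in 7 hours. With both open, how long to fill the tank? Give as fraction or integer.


Rate of A = 1/18 job per hour
Rate of B = 1/7 job per hour
Combined rate = 1/18 + 1/7
Find common denominator: (7 + 18)/(18*7) = 25/126
Combined rate = 25/126 job per hour
Time together = 1 / (25/126) = 126/25 hours

126/25


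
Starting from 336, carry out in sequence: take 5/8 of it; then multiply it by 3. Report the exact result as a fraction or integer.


Start with 336.
Step 1: Take 5/8: 336 * 5/8 = 210
Step 2: Multiply by 3: 210 * 3 = 630
Final result = 630

630


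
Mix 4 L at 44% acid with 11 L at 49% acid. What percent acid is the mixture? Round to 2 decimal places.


Solute in mixture 1 = 44% of 4 L = 4*44/100 = 44/25 L
Solute in mixture 2 = 49% of 11 L = 11*49/100 = 539/100 L
Total solute = 44/25 + 539/100 = 143/20 L
Total volume = 4 + 11 = 15 L
Final concentration = 143/20/15 * 100 = 47.67%

47.67


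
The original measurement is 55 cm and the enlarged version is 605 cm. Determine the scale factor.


Original length = 55 cm
Scaled length = 605 cm
Scale factor = 605 / 55
= 11

11


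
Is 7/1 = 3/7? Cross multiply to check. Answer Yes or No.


Cross multiply to check 7/1 = 3/7
Left cross product: 7 * 7 = 49
Right cross product: 1 * 3 = 3
49 != 3
Not equal, so proportions differ => No

No


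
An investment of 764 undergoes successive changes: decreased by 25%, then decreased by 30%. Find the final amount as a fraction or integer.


Start: 764
Step 1: decrease by 25% => multiply by 75/100
  764 * 75/100 = 573
Step 2: decrease by 30% => multiply by 70/100
  573 * 70/100 = 4011/10
Final value = 4011/10

4011/10


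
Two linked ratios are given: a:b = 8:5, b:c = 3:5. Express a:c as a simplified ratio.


Given a:b = 8:5 and b:c = 3:5
Make b consistent. Multiply first ratio by 3: a:b = 24:15
Multiply second ratio by 5: b:c = 15:25
Now b = 15 in both, so a:b:c = 24:15:25
Therefore a:c = 24:25
Simplify by GCD: a:c = 24:25

24:25


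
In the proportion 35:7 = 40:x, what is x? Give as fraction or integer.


Setting up: 35/7 = 40/x
Cross multiply: 35 * x = 7 * 40
35x = 280
x = 280/35
x = 8

8


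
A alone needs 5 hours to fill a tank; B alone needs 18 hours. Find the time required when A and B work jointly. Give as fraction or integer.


Rate of A = 1/5 job per hour
Rate of B = 1/18 job per hour
Combined rate = 1/5 + 1/18
Find common denominator: (18 + 5)/(5*18) = 23/90
Combined rate = 23/90 job per hour
Time together = 1 / (23/90) = 90/23 hours

90/23


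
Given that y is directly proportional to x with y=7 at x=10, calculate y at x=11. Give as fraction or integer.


Direct proportion: y = kx
Find k: k = 7/10 = 7/10
Compute y at x=11: y = 7/10 * 11
y = 77/10

77/10


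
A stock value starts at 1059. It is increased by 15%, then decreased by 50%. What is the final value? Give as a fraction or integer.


Start: 1059
Step 1: increase by 15% => multiply by 115/100
  1059 * 115/100 = 24357/20
Step 2: decrease by 50% => multiply by 50/100
  24357/20 * 50/100 = 24357/40
Final value = 24357/40

24357/40


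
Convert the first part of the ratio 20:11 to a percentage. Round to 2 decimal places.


Total parts = 20 + 11 = 31
First part fraction = 20/31
Percentage = (20/31) * 100
= 0.645161 * 100
= 64.52%

64.52


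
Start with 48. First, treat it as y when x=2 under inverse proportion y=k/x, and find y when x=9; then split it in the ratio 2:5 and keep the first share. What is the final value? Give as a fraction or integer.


Start with 48.
Step 1: Inverse prop: k = (48)*2; new y = k/9 = 48*2/9 = 32/3
Step 2: Split 2:5, first share = 32/3 * 2/7 = 64/21
Final result = 64/21

64/21


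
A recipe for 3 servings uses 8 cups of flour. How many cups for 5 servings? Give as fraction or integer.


Original: 8 cups for 3 servings
Target servings = 5
Scaling factor = 5/3
New amount = 8 * 5/3
= 40/3
= 40/3 cups

40/3


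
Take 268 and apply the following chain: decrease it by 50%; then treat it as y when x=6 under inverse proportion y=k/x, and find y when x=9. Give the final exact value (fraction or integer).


Start with 268.
Step 1: Decrease by 50%: 268 * 50/100 = 134
Step 2: Inverse prop: k = (134)*6; new y = k/9 = 134*6/9 = 268/3
Final result = 268/3

268/3


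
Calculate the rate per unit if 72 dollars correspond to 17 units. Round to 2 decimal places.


Total dollars = 72
Number of units = 17
Unit rate = 72 / 17
= 4.24 dollars per unit

4.24


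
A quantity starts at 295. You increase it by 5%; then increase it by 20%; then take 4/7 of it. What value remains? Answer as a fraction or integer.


Start with 295.
Step 1: Increase by 5%: 295 * 105/100 = 1239/4
Step 2: Increase by 20%: 1239/4 * 120/100 = 3717/10
Step 3: Take 4/7: 3717/10 * 4/7 = 1062/5
Final result = 1062/5

1062/5


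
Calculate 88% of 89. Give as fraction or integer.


Compute 88% of 89
Convert percentage: 88% = 88/100
Multiply: 89 * 88/100
= 7832/100
= 1958/25

1958/25


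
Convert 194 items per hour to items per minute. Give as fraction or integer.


Converting from per hour to per minute
Rate = 194 items per hour
Divide by 60: 194/60
= 97/30 items per minute

97/30


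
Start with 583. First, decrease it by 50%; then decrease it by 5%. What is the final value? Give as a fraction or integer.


Start with 583.
Step 1: Decrease by 50%: 583 * 50/100 = 583/2
Step 2: Decrease by 5%: 583/2 * 95/100 = 11077/40
Final result = 11077/40

11077/40


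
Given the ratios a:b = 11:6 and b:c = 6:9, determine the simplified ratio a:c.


Given a:b = 11:6 and b:c = 6:9
Make b consistent. Multiply first ratio by 6: a:b = 66:36
Multiply second ratio by 6: b:c = 36:54
Now b = 36 in both, so a:b:c = 66:36:54
Therefore a:c = 66:54
Simplify by GCD: a:c = 11:9

11:9


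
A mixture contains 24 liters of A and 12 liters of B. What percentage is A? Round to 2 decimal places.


Volume of A = 24 L
Volume of B = 12 L
Total volume = 24 + 12 = 36 L
Percentage of A = (24/36) * 100
= 66.67%

66.67


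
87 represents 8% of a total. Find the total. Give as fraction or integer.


Given: 87 is 8% of the whole
Set up: 87 = 8/100 * whole
whole = 87 * 100 / 8
whole = 8700 / 8
whole = 2175/2

2175/2


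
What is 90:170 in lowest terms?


Find GCD(90, 170)
GCD = 10
Divide both by 10: 90/10 = 9, 170/10 = 17
Simplified ratio = 9:17

9:17


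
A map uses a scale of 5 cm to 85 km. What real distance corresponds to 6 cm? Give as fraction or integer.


Map scale: 5 cm = 85 km
Measured distance on map = 6 cm
Set up proportion: 6 * 85 / 5
= 510 / 5
= 102 km

102


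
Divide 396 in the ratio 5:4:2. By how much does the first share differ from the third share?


Total parts = 5 + 4 + 2 = 11
Value per part = 396 / 11 = 36
Shares: 5*36=180, 4*36=144, 2*36=72
First share = 180, third share = 72
Difference = |180 - 72| = 108

108


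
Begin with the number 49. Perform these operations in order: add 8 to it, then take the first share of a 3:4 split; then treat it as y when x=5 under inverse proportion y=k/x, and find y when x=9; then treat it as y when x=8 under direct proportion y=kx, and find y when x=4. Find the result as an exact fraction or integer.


Start with 49.
Step 1: Add 8: 49+8=57; split 3:4 first = 57*3/7 = 171/7
Step 2: Inverse prop: k = (171/7)*5; new y = k/9 = 171/7*5/9 = 95/7
Step 3: Direct prop: k = (95/7)/8; new y = k*4 = 95/7*4/8 = 95/14
Final result = 95/14

95/14


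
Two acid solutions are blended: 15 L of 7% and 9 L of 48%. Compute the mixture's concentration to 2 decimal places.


Solute in mixture 1 = 7% of 15 L = 15*7/100 = 21/20 L
Solute in mixture 2 = 48% of 9 L = 9*48/100 = 108/25 L
Total solute = 21/20 + 108/25 = 537/100 L
Total volume = 15 + 9 = 24 L
Final concentration = 537/100/24 * 100 = 22.38%

22.38


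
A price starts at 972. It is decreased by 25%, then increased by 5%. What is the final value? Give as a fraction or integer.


Start: 972
Step 1: decrease by 25% => multiply by 75/100
  972 * 75/100 = 729
Step 2: increase by 5% => multiply by 105/100
  729 * 105/100 = 15309/20
Final value = 15309/20

15309/20


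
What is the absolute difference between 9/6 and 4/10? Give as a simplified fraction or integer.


Simplify: 9/6 = 3/2 and 4/10 = 2/5
Find common denominator: LCD = 10
Convert: 15/10 and 4/10
Difference = |15 - 4|/10 = 11/10
Simplified = 11/10

11/10


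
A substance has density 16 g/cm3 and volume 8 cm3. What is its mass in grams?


Using mass = density * volume
Density = 16 g/cm3
Volume = 8 cm3
Mass = 16 * 8
= 128 g

128


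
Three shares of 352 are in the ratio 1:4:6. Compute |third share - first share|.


Total parts = 1 + 4 + 6 = 11
Value per part = 352 / 11 = 32
Shares: 1*32=32, 4*32=128, 6*32=192
Third share = 192, first share = 32
Difference = |192 - 32| = 160

160


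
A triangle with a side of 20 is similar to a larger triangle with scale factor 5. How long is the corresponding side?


Similar triangles have proportional sides
Scale factor = 5
Smaller side = 20
Corresponding larger side = 20 * 5
= 100

100


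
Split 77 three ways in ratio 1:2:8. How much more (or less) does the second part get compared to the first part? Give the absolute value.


Total parts = 1 + 2 + 8 = 11
Value per part = 77 / 11 = 7
Shares: 1*7=7, 2*7=14, 8*7=56
Second share = 14, first share = 7
Difference = |14 - 7| = 7

7


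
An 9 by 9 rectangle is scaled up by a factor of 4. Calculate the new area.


Original dimensions: 9 x 9
Enlargement factor = 4
New width = 9 * 4 = 36
New height = 9 * 4 = 36
New area = 36 * 36 = 1296

1296


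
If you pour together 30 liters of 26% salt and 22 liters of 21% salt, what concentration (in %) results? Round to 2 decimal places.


Solute in mixture 1 = 26% of 30 L = 30*26/100 = 39/5 L
Solute in mixture 2 = 21% of 22 L = 22*21/100 = 231/50 L
Total solute = 39/5 + 231/50 = 621/50 L
Total volume = 30 + 22 = 52 L
Final concentration = 621/50/52 * 100 = 23.88%

23.88


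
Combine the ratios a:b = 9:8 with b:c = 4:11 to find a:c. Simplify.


Given a:b = 9:8 and b:c = 4:11
Make b consistent. Multiply first ratio by 4: a:b = 36:32
Multiply second ratio by 8: b:c = 32:88
Now b = 32 in both, so a:b:c = 36:32:88
Therefore a:c = 36:88
Simplify by GCD: a:c = 9:22

9:22


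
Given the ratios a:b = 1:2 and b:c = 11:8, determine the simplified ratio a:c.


Given a:b = 1:2 and b:c = 11:8
Make b consistent. Multiply first ratio by 11: a:b = 11:22
Multiply second ratio by 2: b:c = 22:16
Now b = 22 in both, so a:b:c = 11:22:16
Therefore a:c = 11:16
Simplify by GCD: a:c = 11:16

11:16


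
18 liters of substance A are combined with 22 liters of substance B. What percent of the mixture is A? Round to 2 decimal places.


Volume of A = 18 L
Volume of B = 22 L
Total volume = 18 + 22 = 40 L
Percentage of A = (18/40) * 100
= 45.00%

45.00


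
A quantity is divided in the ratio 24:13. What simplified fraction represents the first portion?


Total parts = 24 + 13 = 37
First part fraction = 24/37
Simplify: 24/37 = 24/37

24/37


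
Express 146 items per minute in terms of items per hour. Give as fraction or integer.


Converting from per minute to per hour
Rate = 146 items per minute
Multiply by 60: 146 * 60
= 8760 items per hour

8760


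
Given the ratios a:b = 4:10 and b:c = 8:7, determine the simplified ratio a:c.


Given a:b = 4:10 and b:c = 8:7
Make b consistent. Multiply first ratio by 8: a:b = 32:80
Multiply second ratio by 10: b:c = 80:70
Now b = 80 in both, so a:b:c = 32:80:70
Therefore a:c = 32:70
Simplify by GCD: a:c = 16:35

16:35


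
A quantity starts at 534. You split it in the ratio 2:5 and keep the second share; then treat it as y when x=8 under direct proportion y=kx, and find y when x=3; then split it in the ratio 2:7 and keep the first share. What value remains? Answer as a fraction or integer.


Start with 534.
Step 1: Split 2:5, second share = 534 * 5/7 = 2670/7
Step 2: Direct prop: k = (2670/7)/8; new y = k*3 = 2670/7*3/8 = 4005/28
Step 3: Split 2:7, first share = 4005/28 * 2/9 = 445/14
Final result = 445/14

445/14


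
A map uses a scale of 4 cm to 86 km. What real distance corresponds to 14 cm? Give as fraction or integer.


Map scale: 4 cm = 86 km
Measured distance on map = 14 cm
Set up proportion: 14 * 86 / 4
= 1204 / 4
= 301 km

301


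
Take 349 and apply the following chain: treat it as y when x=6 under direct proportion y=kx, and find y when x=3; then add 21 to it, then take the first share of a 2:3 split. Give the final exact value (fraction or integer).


Start with 349.
Step 1: Direct prop: k = (349)/6; new y = k*3 = 349*3/6 = 349/2
Step 2: Add 21: 349/2+21=391/2; split 2:3 first = 391/2*2/5 = 391/5
Final result = 391/5

391/5


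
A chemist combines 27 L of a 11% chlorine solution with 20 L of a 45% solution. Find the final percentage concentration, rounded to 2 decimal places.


Solute in mixture 1 = 11% of 27 L = 27*11/100 = 297/100 L
Solute in mixture 2 = 45% of 20 L = 20*45/100 = 9 L
Total solute = 297/100 + 9 = 1197/100 L
Total volume = 27 + 20 = 47 L
Final concentration = 1197/100/47 * 100 = 25.47%

25.47


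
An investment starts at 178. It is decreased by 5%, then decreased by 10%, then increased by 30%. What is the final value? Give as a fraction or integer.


Start: 178
Step 1: decrease by 5% => multiply by 95/100
  178 * 95/100 = 1691/10
Step 2: decrease by 10% => multiply by 90/100
  1691/10 * 90/100 = 15219/100
Step 3: increase by 30% => multiply by 130/100
  15219/100 * 130/100 = 197847/1000
Final value = 197847/1000

197847/1000


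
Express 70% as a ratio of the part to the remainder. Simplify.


Part = 70%, Remainder = 30%
Ratio = 70:30
GCD(70, 30) = 10
Simplify: 7:3 = 7:3

7:3


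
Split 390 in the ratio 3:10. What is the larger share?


Total parts = 3 + 10 = 13
Value per part = 390 / 13 = 30
First share = 3 * 30 = 90
Second share = 10 * 30 = 300
Larger share = 300

300


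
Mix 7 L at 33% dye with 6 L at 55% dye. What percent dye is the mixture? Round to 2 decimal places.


Solute in mixture 1 = 33% of 7 L = 7*33/100 = 231/100 L
Solute in mixture 2 = 55% of 6 L = 6*55/100 = 33/10 L
Total solute = 231/100 + 33/10 = 561/100 L
Total volume = 7 + 6 = 13 L
Final concentration = 561/100/13 * 100 = 43.15%

43.15


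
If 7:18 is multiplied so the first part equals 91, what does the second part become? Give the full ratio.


Original ratio: 7:18
First term target: 91
Scale factor = 91 / 7 = 13
Multiply second term: 18 * 13 = 234
Equivalent ratio = 91:234

91:234


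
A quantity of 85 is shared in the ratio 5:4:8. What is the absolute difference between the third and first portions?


Total parts = 5 + 4 + 8 = 17
Value per part = 85 / 17 = 5
Shares: 5*5=25, 4*5=20, 8*5=40
Third share = 40, first share = 25
Difference = |40 - 25| = 15

15


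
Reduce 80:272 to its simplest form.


Find GCD(80, 272)
GCD = 16
Divide both by 16: 80/16 = 5, 272/16 = 17
Simplified ratio = 5:17

5:17


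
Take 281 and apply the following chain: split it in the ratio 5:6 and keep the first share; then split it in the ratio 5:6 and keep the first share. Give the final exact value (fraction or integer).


Start with 281.
Step 1: Split 5:6, first share = 281 * 5/11 = 1405/11
Step 2: Split 5:6, first share = 1405/11 * 5/11 = 7025/121
Final result = 7025/121

7025/121


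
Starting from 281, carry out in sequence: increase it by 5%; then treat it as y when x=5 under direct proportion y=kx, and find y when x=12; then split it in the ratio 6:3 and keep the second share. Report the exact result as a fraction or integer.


Start with 281.
Step 1: Increase by 5%: 281 * 105/100 = 5901/20
Step 2: Direct prop: k = (5901/20)/5; new y = k*12 = 5901/20*12/5 = 17703/25
Step 3: Split 6:3, second share = 17703/25 * 3/9 = 5901/25
Final result = 5901/25

5901/25


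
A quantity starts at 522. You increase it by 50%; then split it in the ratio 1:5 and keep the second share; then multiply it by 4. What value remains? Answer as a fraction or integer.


Start with 522.
Step 1: Increase by 50%: 522 * 150/100 = 783
Step 2: Split 1:5, second share = 783 * 5/6 = 1305/2
Step 3: Multiply by 4: 1305/2 * 4 = 2610
Final result = 2610

2610


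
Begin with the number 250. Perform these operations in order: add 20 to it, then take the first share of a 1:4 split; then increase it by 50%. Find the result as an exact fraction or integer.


Start with 250.
Step 1: Add 20: 250+20=270; split 1:4 first = 270*1/5 = 54
Step 2: Increase by 50%: 54 * 150/100 = 81
Final result = 81

81


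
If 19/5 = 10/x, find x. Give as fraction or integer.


Setting up: 19/5 = 10/x
Cross multiply: 19 * x = 5 * 10
19x = 50
x = 50/19
x = 50/19

50/19


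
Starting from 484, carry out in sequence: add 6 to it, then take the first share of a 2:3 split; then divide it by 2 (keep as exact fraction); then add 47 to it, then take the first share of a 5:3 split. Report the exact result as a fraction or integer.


Start with 484.
Step 1: Add 6: 484+6=490; split 2:3 first = 490*2/5 = 196
Step 2: Divide by 2: 196 / 2 = 98
Step 3: Add 47: 98+47=145; split 5:3 first = 145*5/8 = 725/8
Final result = 725/8

725/8


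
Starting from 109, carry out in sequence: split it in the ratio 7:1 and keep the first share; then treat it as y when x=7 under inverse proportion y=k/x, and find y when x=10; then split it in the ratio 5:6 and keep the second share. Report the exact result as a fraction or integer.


Start with 109.
Step 1: Split 7:1, first share = 109 * 7/8 = 763/8
Step 2: Inverse prop: k = (763/8)*7; new y = k/10 = 763/8*7/10 = 5341/80
Step 3: Split 5:6, second share = 5341/80 * 6/11 = 16023/440
Final result = 16023/440

16023/440


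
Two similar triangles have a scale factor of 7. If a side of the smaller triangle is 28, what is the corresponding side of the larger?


Similar triangles have proportional sides
Scale factor = 7
Smaller side = 28
Corresponding larger side = 28 * 7
= 196

196


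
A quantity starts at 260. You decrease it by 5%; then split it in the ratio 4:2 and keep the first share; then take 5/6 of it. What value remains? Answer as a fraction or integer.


Start with 260.
Step 1: Decrease by 5%: 260 * 95/100 = 247
Step 2: Split 4:2, first share = 247 * 4/6 = 494/3
Step 3: Take 5/6: 494/3 * 5/6 = 1235/9
Final result = 1235/9

1235/9


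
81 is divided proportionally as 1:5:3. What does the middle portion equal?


Ratio = 1:5:3
Total parts = 1 + 5 + 3 = 9
Value per part = 81 / 9 = 9
First share = 1 * 9 = 9
Middle share = 5 * 9 = 45
Third share = 3 * 9 = 27

45


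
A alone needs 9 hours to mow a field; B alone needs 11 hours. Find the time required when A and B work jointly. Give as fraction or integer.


Rate of A = 1/9 job per hour
Rate of B = 1/11 job per hour
Combined rate = 1/9 + 1/11
Find common denominator: (11 + 9)/(9*11) = 20/99
Combined rate = 20/99 job per hour
Time together = 1 / (20/99) = 99/20 hours

99/20


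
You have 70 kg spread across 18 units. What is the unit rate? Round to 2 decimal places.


Total kg = 70
Number of units = 18
Unit rate = 70 / 18
= 3.89 kg per unit

3.89


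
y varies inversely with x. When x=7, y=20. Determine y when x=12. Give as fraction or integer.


Inverse proportion: y = k/x
Find k: k = 7 * 20 = 140
Compute y at x=12: y = 140/12
y = 35/3

35/3


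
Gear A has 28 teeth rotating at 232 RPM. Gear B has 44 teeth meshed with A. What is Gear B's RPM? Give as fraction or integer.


Gear ratio: teeth_A * RPM_A = teeth_B * RPM_B
28 * 232 = 44 * RPM_B
6496 = 44 * RPM_B
RPM_B = 6496 / 44
RPM_B = 1624/11

1624/11


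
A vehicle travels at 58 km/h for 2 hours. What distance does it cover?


Using distance = speed * time
Speed = 58 km/h
Time = 2 hours
Distance = 58 * 2
= 116 km

116


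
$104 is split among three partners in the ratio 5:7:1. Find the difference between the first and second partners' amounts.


Total parts = 5 + 7 + 1 = 13
Value per part = 104 / 13 = 8
Shares: 5*8=40, 7*8=56, 1*8=8
First share = 40, second share = 56
Difference = |40 - 56| = 16

16


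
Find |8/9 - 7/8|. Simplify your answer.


Simplify: 8/9 = 8/9 and 7/8 = 7/8
Find common denominator: LCD = 72
Convert: 64/72 and 63/72
Difference = |64 - 63|/72 = 1/72
Simplified = 1/72

1/72


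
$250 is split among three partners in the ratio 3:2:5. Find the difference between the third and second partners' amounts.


Total parts = 3 + 2 + 5 = 10
Value per part = 250 / 10 = 25
Shares: 3*25=75, 2*25=50, 5*25=125
Third share = 125, second share = 50
Difference = |125 - 50| = 75

75


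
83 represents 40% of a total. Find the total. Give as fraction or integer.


Given: 83 is 40% of the whole
Set up: 83 = 40/100 * whole
whole = 83 * 100 / 40
whole = 8300 / 40
whole = 415/2

415/2


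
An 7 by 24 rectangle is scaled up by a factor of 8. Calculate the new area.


Original dimensions: 7 x 24
Enlargement factor = 8
New width = 7 * 8 = 56
New height = 24 * 8 = 192
New area = 56 * 192 = 10752

10752


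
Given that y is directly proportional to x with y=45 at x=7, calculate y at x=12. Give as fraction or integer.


Direct proportion: y = kx
Find k: k = 45/7 = 45/7
Compute y at x=12: y = 45/7 * 12
y = 540/7

540/7


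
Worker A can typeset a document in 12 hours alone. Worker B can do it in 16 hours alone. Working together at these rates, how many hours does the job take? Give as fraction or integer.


Rate of A = 1/12 job per hour
Rate of B = 1/16 job per hour
Combined rate = 1/12 + 1/16
Find common denominator: (16 + 12)/(12*16) = 28/192
Combined rate = 7/48 job per hour
Time together = 1 / (7/48) = 48/7 hours

48/7


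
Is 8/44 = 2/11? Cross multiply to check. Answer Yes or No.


Cross multiply to check 8/44 = 2/11
Left cross product: 8 * 11 = 88
Right cross product: 44 * 2 = 88
88 = 88
Equal, so proportions match => Yes

Yes


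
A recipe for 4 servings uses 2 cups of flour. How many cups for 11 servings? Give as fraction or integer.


Original: 2 cups for 4 servings
Target servings = 11
Scaling factor = 11/4
New amount = 2 * 11/4
= 22/4
= 11/2 cups

11/2


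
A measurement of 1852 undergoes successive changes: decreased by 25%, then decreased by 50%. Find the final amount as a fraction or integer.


Start: 1852
Step 1: decrease by 25% => multiply by 75/100
  1852 * 75/100 = 1389
Step 2: decrease by 50% => multiply by 50/100
  1389 * 50/100 = 1389/2
Final value = 1389/2

1389/2


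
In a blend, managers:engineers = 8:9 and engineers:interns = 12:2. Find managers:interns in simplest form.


Given a:b = 8:9 and b:c = 12:2
Make b consistent. Multiply first ratio by 12: a:b = 96:108
Multiply second ratio by 9: b:c = 108:18
Now b = 108 in both, so a:b:c = 96:108:18
Therefore a:c = 96:18
Simplify by GCD: a:c = 16:3

16:3


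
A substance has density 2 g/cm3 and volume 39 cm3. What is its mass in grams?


Using mass = density * volume
Density = 2 g/cm3
Volume = 39 cm3
Mass = 2 * 39
= 78 g

78


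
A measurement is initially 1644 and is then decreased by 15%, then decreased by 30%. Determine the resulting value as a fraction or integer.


Start: 1644
Step 1: decrease by 15% => multiply by 85/100
  1644 * 85/100 = 6987/5
Step 2: decrease by 30% => multiply by 70/100
  6987/5 * 70/100 = 48909/50
Final value = 48909/50

48909/50


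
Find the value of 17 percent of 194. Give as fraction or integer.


Compute 17% of 194
Convert percentage: 17% = 17/100
Multiply: 194 * 17/100
= 3298/100
= 1649/50

1649/50


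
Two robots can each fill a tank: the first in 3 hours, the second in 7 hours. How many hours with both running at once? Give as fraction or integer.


Rate of A = 1/3 job per hour
Rate of B = 1/7 job per hour
Combined rate = 1/3 + 1/7
Find common denominator: (7 + 3)/(3*7) = 10/21
Combined rate = 10/21 job per hour
Time together = 1 / (10/21) = 21/10 hours

21/10


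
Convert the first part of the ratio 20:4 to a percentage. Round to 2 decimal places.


Total parts = 20 + 4 = 24
First part fraction = 20/24
Percentage = (20/24) * 100
= 0.833333 * 100
= 83.33%

83.33


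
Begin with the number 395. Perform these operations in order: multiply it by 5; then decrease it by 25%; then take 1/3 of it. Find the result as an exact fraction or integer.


Start with 395.
Step 1: Multiply by 5: 395 * 5 = 1975
Step 2: Decrease by 25%: 1975 * 75/100 = 5925/4
Step 3: Take 1/3: 5925/4 * 1/3 = 1975/4
Final result = 1975/4

1975/4


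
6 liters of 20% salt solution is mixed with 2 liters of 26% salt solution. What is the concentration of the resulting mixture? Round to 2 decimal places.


Solute in mixture 1 = 20% of 6 L = 6*20/100 = 6/5 L
Solute in mixture 2 = 26% of 2 L = 2*26/100 = 13/25 L
Total solute = 6/5 + 13/25 = 43/25 L
Total volume = 6 + 2 = 8 L
Final concentration = 43/25/8 * 100 = 21.50%

21.50


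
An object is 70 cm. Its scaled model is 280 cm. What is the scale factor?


Original length = 70 cm
Scaled length = 280 cm
Scale factor = 280 / 70
= 4

4


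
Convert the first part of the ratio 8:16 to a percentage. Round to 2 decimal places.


Total parts = 8 + 16 = 24
First part fraction = 8/24
Percentage = (8/24) * 100
= 0.333333 * 100
= 33.33%

33.33


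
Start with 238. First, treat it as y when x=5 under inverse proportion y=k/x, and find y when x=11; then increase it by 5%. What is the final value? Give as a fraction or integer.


Start with 238.
Step 1: Inverse prop: k = (238)*5; new y = k/11 = 238*5/11 = 1190/11
Step 2: Increase by 5%: 1190/11 * 105/100 = 2499/22
Final result = 2499/22

2499/22


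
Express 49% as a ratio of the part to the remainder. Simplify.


Part = 49%, Remainder = 51%
Ratio = 49:51
GCD(49, 51) = 1
Simplify: 49:51 = 49:51

49:51


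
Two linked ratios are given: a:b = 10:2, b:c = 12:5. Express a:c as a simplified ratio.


Given a:b = 10:2 and b:c = 12:5
Make b consistent. Multiply first ratio by 12: a:b = 120:24
Multiply second ratio by 2: b:c = 24:10
Now b = 24 in both, so a:b:c = 120:24:10
Therefore a:c = 120:10
Simplify by GCD: a:c = 12:1

12:1


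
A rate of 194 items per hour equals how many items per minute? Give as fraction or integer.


Converting from per hour to per minute
Rate = 194 items per hour
Divide by 60: 194/60
= 97/30 items per minute

97/30


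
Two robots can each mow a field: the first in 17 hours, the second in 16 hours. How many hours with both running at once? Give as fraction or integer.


Rate of A = 1/17 job per hour
Rate of B = 1/16 job per hour
Combined rate = 1/17 + 1/16
Find common denominator: (16 + 17)/(17*16) = 33/272
Combined rate = 33/272 job per hour
Time together = 1 / (33/272) = 272/33 hours

272/33


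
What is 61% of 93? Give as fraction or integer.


Compute 61% of 93
Convert percentage: 61% = 61/100
Multiply: 93 * 61/100
= 5673/100
= 5673/100

5673/100


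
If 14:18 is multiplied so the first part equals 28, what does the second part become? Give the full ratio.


Original ratio: 14:18
First term target: 28
Scale factor = 28 / 14 = 2
Multiply second term: 18 * 2 = 36
Equivalent ratio = 28:36

28:36


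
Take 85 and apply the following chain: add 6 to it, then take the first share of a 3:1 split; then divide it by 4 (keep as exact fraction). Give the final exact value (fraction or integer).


Start with 85.
Step 1: Add 6: 85+6=91; split 3:1 first = 91*3/4 = 273/4
Step 2: Divide by 4: 273/4 / 4 = 273/16
Final result = 273/16

273/16


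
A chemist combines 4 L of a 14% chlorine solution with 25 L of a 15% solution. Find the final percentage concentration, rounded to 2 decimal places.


Solute in mixture 1 = 14% of 4 L = 4*14/100 = 14/25 L
Solute in mixture 2 = 15% of 25 L = 25*15/100 = 15/4 L
Total solute = 14/25 + 15/4 = 431/100 L
Total volume = 4 + 25 = 29 L
Final concentration = 431/100/29 * 100 = 14.86%

14.86


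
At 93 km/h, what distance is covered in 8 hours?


Using distance = speed * time
Speed = 93 km/h
Time = 8 hours
Distance = 93 * 8
= 744 km

744


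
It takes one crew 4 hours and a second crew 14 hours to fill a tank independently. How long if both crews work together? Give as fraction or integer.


Rate of A = 1/4 job per hour
Rate of B = 1/14 job per hour
Combined rate = 1/4 + 1/14
Find common denominator: (14 + 4)/(4*14) = 18/56
Combined rate = 9/28 job per hour
Time together = 1 / (9/28) = 28/9 hours

28/9


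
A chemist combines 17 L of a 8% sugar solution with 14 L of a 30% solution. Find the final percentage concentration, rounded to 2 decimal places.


Solute in mixture 1 = 8% of 17 L = 17*8/100 = 34/25 L
Solute in mixture 2 = 30% of 14 L = 14*30/100 = 21/5 L
Total solute = 34/25 + 21/5 = 139/25 L
Total volume = 17 + 14 = 31 L
Final concentration = 139/25/31 * 100 = 17.94%

17.94


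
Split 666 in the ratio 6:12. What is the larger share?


Total parts = 6 + 12 = 18
Value per part = 666 / 18 = 37
First share = 6 * 37 = 222
Second share = 12 * 37 = 444
Larger share = 444

444


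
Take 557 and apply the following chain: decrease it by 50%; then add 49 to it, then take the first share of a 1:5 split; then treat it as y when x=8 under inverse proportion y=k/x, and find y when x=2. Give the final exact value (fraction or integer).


Start with 557.
Step 1: Decrease by 50%: 557 * 50/100 = 557/2
Step 2: Add 49: 557/2+49=655/2; split 1:5 first = 655/2*1/6 = 655/12
Step 3: Inverse prop: k = (655/12)*8; new y = k/2 = 655/12*8/2 = 655/3
Final result = 655/3

655/3


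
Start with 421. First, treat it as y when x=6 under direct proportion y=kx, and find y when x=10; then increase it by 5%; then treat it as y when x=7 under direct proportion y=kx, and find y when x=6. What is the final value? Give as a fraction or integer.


Start with 421.
Step 1: Direct prop: k = (421)/6; new y = k*10 = 421*10/6 = 2105/3
Step 2: Increase by 5%: 2105/3 * 105/100 = 2947/4
Step 3: Direct prop: k = (2947/4)/7; new y = k*6 = 2947/4*6/7 = 1263/2
Final result = 1263/2

1263/2


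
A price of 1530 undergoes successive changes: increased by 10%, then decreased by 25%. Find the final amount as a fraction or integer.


Start: 1530
Step 1: increase by 10% => multiply by 110/100
  1530 * 110/100 = 1683
Step 2: decrease by 25% => multiply by 75/100
  1683 * 75/100 = 5049/4
Final value = 5049/4

5049/4


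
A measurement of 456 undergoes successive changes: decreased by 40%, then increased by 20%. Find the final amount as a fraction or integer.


Start: 456
Step 1: decrease by 40% => multiply by 60/100
  456 * 60/100 = 1368/5
Step 2: increase by 20% => multiply by 120/100
  1368/5 * 120/100 = 8208/25
Final value = 8208/25

8208/25


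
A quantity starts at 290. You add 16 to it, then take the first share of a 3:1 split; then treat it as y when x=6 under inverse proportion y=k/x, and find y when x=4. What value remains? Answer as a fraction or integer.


Start with 290.
Step 1: Add 16: 290+16=306; split 3:1 first = 306*3/4 = 459/2
Step 2: Inverse prop: k = (459/2)*6; new y = k/4 = 459/2*6/4 = 1377/4
Final result = 1377/4

1377/4


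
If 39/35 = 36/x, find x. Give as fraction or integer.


Setting up: 39/35 = 36/x
Cross multiply: 39 * x = 35 * 36
39x = 1260
x = 1260/39
x = 420/13

420/13


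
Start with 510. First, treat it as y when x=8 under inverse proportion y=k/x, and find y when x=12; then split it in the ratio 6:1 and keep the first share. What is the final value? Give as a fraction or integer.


Start with 510.
Step 1: Inverse prop: k = (510)*8; new y = k/12 = 510*8/12 = 340
Step 2: Split 6:1, first share = 340 * 6/7 = 2040/7
Final result = 2040/7

2040/7


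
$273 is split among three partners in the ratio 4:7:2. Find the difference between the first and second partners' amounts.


Total parts = 4 + 7 + 2 = 13
Value per part = 273 / 13 = 21
Shares: 4*21=84, 7*21=147, 2*21=42
First share = 84, second share = 147
Difference = |84 - 147| = 63

63


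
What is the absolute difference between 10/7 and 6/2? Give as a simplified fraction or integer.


Simplify: 10/7 = 10/7 and 6/2 = 3
Find common denominator: LCD = 7
Convert: 10/7 and 21/7
Difference = |10 - 21|/7 = 11/7
Simplified = 11/7

11/7


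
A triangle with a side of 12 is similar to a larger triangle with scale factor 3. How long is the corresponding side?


Similar triangles have proportional sides
Scale factor = 3
Smaller side = 12
Corresponding larger side = 12 * 3
= 36

36


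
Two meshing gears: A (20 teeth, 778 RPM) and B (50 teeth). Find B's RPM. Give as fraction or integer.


Gear ratio: teeth_A * RPM_A = teeth_B * RPM_B
20 * 778 = 50 * RPM_B
15560 = 50 * RPM_B
RPM_B = 15560 / 50
RPM_B = 1556/5

1556/5


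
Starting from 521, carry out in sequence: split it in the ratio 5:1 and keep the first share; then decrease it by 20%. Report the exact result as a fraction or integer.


Start with 521.
Step 1: Split 5:1, first share = 521 * 5/6 = 2605/6
Step 2: Decrease by 20%: 2605/6 * 80/100 = 1042/3
Final result = 1042/3

1042/3


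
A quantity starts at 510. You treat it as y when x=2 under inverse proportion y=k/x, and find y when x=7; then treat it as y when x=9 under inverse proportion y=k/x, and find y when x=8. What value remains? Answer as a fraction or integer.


Start with 510.
Step 1: Inverse prop: k = (510)*2; new y = k/7 = 510*2/7 = 1020/7
Step 2: Inverse prop: k = (1020/7)*9; new y = k/8 = 1020/7*9/8 = 2295/14
Final result = 2295/14

2295/14


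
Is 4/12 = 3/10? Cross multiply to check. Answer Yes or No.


Cross multiply to check 4/12 = 3/10
Left cross product: 4 * 10 = 40
Right cross product: 12 * 3 = 36
40 != 36
Not equal, so proportions differ => No

No


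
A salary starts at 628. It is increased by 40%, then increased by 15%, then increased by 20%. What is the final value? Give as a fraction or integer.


Start: 628
Step 1: increase by 40% => multiply by 140/100
  628 * 140/100 = 4396/5
Step 2: increase by 15% => multiply by 115/100
  4396/5 * 115/100 = 25277/25
Step 3: increase by 20% => multiply by 120/100
  25277/25 * 120/100 = 151662/125
Final value = 151662/125

151662/125


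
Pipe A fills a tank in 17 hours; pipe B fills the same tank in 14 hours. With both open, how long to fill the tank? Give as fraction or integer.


Rate of A = 1/17 job per hour
Rate of B = 1/14 job per hour
Combined rate = 1/17 + 1/14
Find common denominator: (14 + 17)/(17*14) = 31/238
Combined rate = 31/238 job per hour
Time together = 1 / (31/238) = 238/31 hours

238/31


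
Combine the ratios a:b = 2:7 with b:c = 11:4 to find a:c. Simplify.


Given a:b = 2:7 and b:c = 11:4
Make b consistent. Multiply first ratio by 11: a:b = 22:77
Multiply second ratio by 7: b:c = 77:28
Now b = 77 in both, so a:b:c = 22:77:28
Therefore a:c = 22:28
Simplify by GCD: a:c = 11:14

11:14


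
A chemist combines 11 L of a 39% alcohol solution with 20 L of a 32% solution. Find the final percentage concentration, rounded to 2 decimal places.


Solute in mixture 1 = 39% of 11 L = 11*39/100 = 429/100 L
Solute in mixture 2 = 32% of 20 L = 20*32/100 = 32/5 L
Total solute = 429/100 + 32/5 = 1069/100 L
Total volume = 11 + 20 = 31 L
Final concentration = 1069/100/31 * 100 = 34.48%

34.48


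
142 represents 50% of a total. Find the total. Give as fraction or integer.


Given: 142 is 50% of the whole
Set up: 142 = 50/100 * whole
whole = 142 * 100 / 50
whole = 14200 / 50
whole = 284

284


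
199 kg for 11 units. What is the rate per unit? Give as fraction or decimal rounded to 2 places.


Total kg = 199
Number of units = 11
Unit rate = 199 / 11
= 18.09 kg per unit

18.09


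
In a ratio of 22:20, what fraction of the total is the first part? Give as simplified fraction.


Total parts = 22 + 20 = 42
First part fraction = 22/42
Simplify: 22/42 = 11/21

11/21


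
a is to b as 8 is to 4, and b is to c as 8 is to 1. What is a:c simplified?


Given a:b = 8:4 and b:c = 8:1
Make b consistent. Multiply first ratio by 8: a:b = 64:32
Multiply second ratio by 4: b:c = 32:4
Now b = 32 in both, so a:b:c = 64:32:4
Therefore a:c = 64:4
Simplify by GCD: a:c = 16:1

16:1


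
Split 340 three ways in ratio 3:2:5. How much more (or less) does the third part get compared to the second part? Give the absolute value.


Total parts = 3 + 2 + 5 = 10
Value per part = 340 / 10 = 34
Shares: 3*34=102, 2*34=68, 5*34=170
Third share = 170, second share = 68
Difference = |170 - 68| = 102

102


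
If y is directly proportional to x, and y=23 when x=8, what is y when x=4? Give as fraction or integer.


Direct proportion: y = kx
Find k: k = 23/8 = 23/8
Compute y at x=4: y = 23/8 * 4
y = 23/2

23/2


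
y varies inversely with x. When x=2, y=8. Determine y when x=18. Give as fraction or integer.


Inverse proportion: y = k/x
Find k: k = 2 * 8 = 16
Compute y at x=18: y = 16/18
y = 8/9

8/9


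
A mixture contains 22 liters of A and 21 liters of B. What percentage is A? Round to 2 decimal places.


Volume of A = 22 L
Volume of B = 21 L
Total volume = 22 + 21 = 43 L
Percentage of A = (22/43) * 100
= 51.16%

51.16


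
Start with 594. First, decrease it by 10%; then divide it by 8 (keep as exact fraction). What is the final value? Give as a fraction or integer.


Start with 594.
Step 1: Decrease by 10%: 594 * 90/100 = 2673/5
Step 2: Divide by 8: 2673/5 / 8 = 2673/40
Final result = 2673/40

2673/40


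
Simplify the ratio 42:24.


Find GCD(42, 24)
GCD = 6
Divide both by 6: 42/6 = 7, 24/6 = 4
Simplified ratio = 7:4

7:4


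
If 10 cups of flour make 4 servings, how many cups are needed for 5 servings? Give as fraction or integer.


Original: 10 cups for 4 servings
Target servings = 5
Scaling factor = 5/4
New amount = 10 * 5/4
= 50/4
= 25/2 cups

25/2


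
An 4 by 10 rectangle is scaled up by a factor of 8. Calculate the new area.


Original dimensions: 4 x 10
Enlargement factor = 8
New width = 4 * 8 = 32
New height = 10 * 8 = 80
New area = 32 * 80 = 2560

2560


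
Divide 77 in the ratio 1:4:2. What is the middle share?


Ratio = 1:4:2
Total parts = 1 + 4 + 2 = 7
Value per part = 77 / 7 = 11
First share = 1 * 11 = 11
Middle share = 4 * 11 = 44
Third share = 2 * 11 = 22

44


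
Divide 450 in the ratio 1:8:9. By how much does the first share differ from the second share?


Total parts = 1 + 8 + 9 = 18
Value per part = 450 / 18 = 25
Shares: 1*25=25, 8*25=200, 9*25=225
First share = 25, second share = 200
Difference = |25 - 200| = 175

175
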